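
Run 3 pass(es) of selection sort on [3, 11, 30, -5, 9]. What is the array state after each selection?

Pass 1: Select minimum -5 at index 3, swap -> [-5, 11, 30, 3, 9]
Pass 2: Select minimum 3 at index 3, swap -> [-5, 3, 30, 11, 9]
Pass 3: Select minimum 9 at index 4, swap -> [-5, 3, 9, 11, 30]


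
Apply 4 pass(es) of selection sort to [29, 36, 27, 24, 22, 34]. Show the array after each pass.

Pass 1: Select minimum 22 at index 4, swap -> [22, 36, 27, 24, 29, 34]
Pass 2: Select minimum 24 at index 3, swap -> [22, 24, 27, 36, 29, 34]
Pass 3: Select minimum 27 at index 2, swap -> [22, 24, 27, 36, 29, 34]
Pass 4: Select minimum 29 at index 4, swap -> [22, 24, 27, 29, 36, 34]


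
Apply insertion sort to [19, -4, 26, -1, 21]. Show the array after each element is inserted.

First element 19 is already 'sorted'
Insert -4: shifted 1 elements -> [-4, 19, 26, -1, 21]
Insert 26: shifted 0 elements -> [-4, 19, 26, -1, 21]
Insert -1: shifted 2 elements -> [-4, -1, 19, 26, 21]
Insert 21: shifted 1 elements -> [-4, -1, 19, 21, 26]


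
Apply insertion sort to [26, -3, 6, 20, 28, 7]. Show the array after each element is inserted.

First element 26 is already 'sorted'
Insert -3: shifted 1 elements -> [-3, 26, 6, 20, 28, 7]
Insert 6: shifted 1 elements -> [-3, 6, 26, 20, 28, 7]
Insert 20: shifted 1 elements -> [-3, 6, 20, 26, 28, 7]
Insert 28: shifted 0 elements -> [-3, 6, 20, 26, 28, 7]
Insert 7: shifted 3 elements -> [-3, 6, 7, 20, 26, 28]


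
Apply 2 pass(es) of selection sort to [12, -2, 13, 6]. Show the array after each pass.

Pass 1: Select minimum -2 at index 1, swap -> [-2, 12, 13, 6]
Pass 2: Select minimum 6 at index 3, swap -> [-2, 6, 13, 12]


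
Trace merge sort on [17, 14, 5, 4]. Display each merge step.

Divide and conquer:
  Merge [17] + [14] -> [14, 17]
  Merge [5] + [4] -> [4, 5]
  Merge [14, 17] + [4, 5] -> [4, 5, 14, 17]


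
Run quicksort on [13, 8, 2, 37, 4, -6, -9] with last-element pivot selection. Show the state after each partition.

Partition 1: pivot=-9 at index 0 -> [-9, 8, 2, 37, 4, -6, 13]
Partition 2: pivot=13 at index 5 -> [-9, 8, 2, 4, -6, 13, 37]
Partition 3: pivot=-6 at index 1 -> [-9, -6, 2, 4, 8, 13, 37]
Partition 4: pivot=8 at index 4 -> [-9, -6, 2, 4, 8, 13, 37]
Partition 5: pivot=4 at index 3 -> [-9, -6, 2, 4, 8, 13, 37]


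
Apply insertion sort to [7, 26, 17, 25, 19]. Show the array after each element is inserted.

First element 7 is already 'sorted'
Insert 26: shifted 0 elements -> [7, 26, 17, 25, 19]
Insert 17: shifted 1 elements -> [7, 17, 26, 25, 19]
Insert 25: shifted 1 elements -> [7, 17, 25, 26, 19]
Insert 19: shifted 2 elements -> [7, 17, 19, 25, 26]


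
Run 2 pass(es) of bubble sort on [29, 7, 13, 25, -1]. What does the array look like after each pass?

After pass 1: [7, 13, 25, -1, 29] (4 swaps)
After pass 2: [7, 13, -1, 25, 29] (1 swaps)
Total swaps: 5


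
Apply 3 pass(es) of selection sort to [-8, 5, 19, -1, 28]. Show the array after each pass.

Pass 1: Select minimum -8 at index 0, swap -> [-8, 5, 19, -1, 28]
Pass 2: Select minimum -1 at index 3, swap -> [-8, -1, 19, 5, 28]
Pass 3: Select minimum 5 at index 3, swap -> [-8, -1, 5, 19, 28]


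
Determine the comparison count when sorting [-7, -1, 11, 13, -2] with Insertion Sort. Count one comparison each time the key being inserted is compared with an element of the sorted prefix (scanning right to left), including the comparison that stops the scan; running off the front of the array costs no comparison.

Insert -1: -7 <= -1 (stop) = 1 comparison(s) -> [-7, -1, 11, 13, -2]
Insert 11: -1 <= 11 (stop) = 1 comparison(s) -> [-7, -1, 11, 13, -2]
Insert 13: 11 <= 13 (stop) = 1 comparison(s) -> [-7, -1, 11, 13, -2]
Insert -2: 13 > -2 (shift), 11 > -2 (shift), -1 > -2 (shift), -7 <= -2 (stop) = 4 comparison(s) -> [-7, -2, -1, 11, 13]
Total comparisons: 1 + 1 + 1 + 4 = 7


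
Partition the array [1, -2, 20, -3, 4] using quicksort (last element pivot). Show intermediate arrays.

Partition 1: pivot=4 at index 3 -> [1, -2, -3, 4, 20]
Partition 2: pivot=-3 at index 0 -> [-3, -2, 1, 4, 20]
Partition 3: pivot=1 at index 2 -> [-3, -2, 1, 4, 20]


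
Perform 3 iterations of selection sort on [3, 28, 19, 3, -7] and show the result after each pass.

Pass 1: Select minimum -7 at index 4, swap -> [-7, 28, 19, 3, 3]
Pass 2: Select minimum 3 at index 3, swap -> [-7, 3, 19, 28, 3]
Pass 3: Select minimum 3 at index 4, swap -> [-7, 3, 3, 28, 19]


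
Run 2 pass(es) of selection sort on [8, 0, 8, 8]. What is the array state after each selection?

Pass 1: Select minimum 0 at index 1, swap -> [0, 8, 8, 8]
Pass 2: Select minimum 8 at index 1, swap -> [0, 8, 8, 8]


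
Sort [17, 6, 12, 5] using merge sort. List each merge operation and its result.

Divide and conquer:
  Merge [17] + [6] -> [6, 17]
  Merge [12] + [5] -> [5, 12]
  Merge [6, 17] + [5, 12] -> [5, 6, 12, 17]


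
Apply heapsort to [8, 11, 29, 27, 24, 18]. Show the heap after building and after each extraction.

Build heap: [29, 27, 18, 11, 24, 8]
Extract 29: [27, 24, 18, 11, 8, 29]
Extract 27: [24, 11, 18, 8, 27, 29]
Extract 24: [18, 11, 8, 24, 27, 29]
Extract 18: [11, 8, 18, 24, 27, 29]
Extract 11: [8, 11, 18, 24, 27, 29]


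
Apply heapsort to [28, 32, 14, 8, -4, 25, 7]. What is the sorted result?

Build heap: [32, 28, 25, 8, -4, 14, 7]
Extract 32: [28, 8, 25, 7, -4, 14, 32]
Extract 28: [25, 8, 14, 7, -4, 28, 32]
Extract 25: [14, 8, -4, 7, 25, 28, 32]
Extract 14: [8, 7, -4, 14, 25, 28, 32]
Extract 8: [7, -4, 8, 14, 25, 28, 32]
Extract 7: [-4, 7, 8, 14, 25, 28, 32]


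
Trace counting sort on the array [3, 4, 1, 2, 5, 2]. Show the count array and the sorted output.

Count array: [0, 1, 2, 1, 1, 1]
(count[i] = number of elements equal to i)
Cumulative count: [0, 1, 3, 4, 5, 6]
Sorted: [1, 2, 2, 3, 4, 5]


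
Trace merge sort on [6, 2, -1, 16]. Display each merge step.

Divide and conquer:
  Merge [6] + [2] -> [2, 6]
  Merge [-1] + [16] -> [-1, 16]
  Merge [2, 6] + [-1, 16] -> [-1, 2, 6, 16]


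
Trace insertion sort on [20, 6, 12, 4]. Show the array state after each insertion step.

First element 20 is already 'sorted'
Insert 6: shifted 1 elements -> [6, 20, 12, 4]
Insert 12: shifted 1 elements -> [6, 12, 20, 4]
Insert 4: shifted 3 elements -> [4, 6, 12, 20]


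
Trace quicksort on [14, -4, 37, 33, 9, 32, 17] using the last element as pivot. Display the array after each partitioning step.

Partition 1: pivot=17 at index 3 -> [14, -4, 9, 17, 37, 32, 33]
Partition 2: pivot=9 at index 1 -> [-4, 9, 14, 17, 37, 32, 33]
Partition 3: pivot=33 at index 5 -> [-4, 9, 14, 17, 32, 33, 37]


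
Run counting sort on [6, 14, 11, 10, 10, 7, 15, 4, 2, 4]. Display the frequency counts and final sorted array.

Count array: [0, 0, 1, 0, 2, 0, 1, 1, 0, 0, 2, 1, 0, 0, 1, 1]
(count[i] = number of elements equal to i)
Cumulative count: [0, 0, 1, 1, 3, 3, 4, 5, 5, 5, 7, 8, 8, 8, 9, 10]
Sorted: [2, 4, 4, 6, 7, 10, 10, 11, 14, 15]


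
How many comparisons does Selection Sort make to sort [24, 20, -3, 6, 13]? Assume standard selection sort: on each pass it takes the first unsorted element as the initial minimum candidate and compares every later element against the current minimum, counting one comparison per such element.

Pass 1: scan indices 1..4 for the minimum = 4 comparison(s); min is -3, place at index 0 -> [-3, 20, 24, 6, 13]
Pass 2: scan indices 2..4 for the minimum = 3 comparison(s); min is 6, place at index 1 -> [-3, 6, 24, 20, 13]
Pass 3: scan indices 3..4 for the minimum = 2 comparison(s); min is 13, place at index 2 -> [-3, 6, 13, 20, 24]
Pass 4: scan indices 4..4 for the minimum = 1 comparison(s); min is 20, place at index 3 -> [-3, 6, 13, 20, 24]
Selection sort always scans the whole unsorted suffix, so the count is (n-1) + (n-2) + ... + 1 = n(n-1)/2 = 5*4/2 = 10 regardless of the input order.
Total comparisons: 4 + 3 + 2 + 1 = 10


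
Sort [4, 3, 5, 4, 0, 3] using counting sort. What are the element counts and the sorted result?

Count array: [1, 0, 0, 2, 2, 1]
(count[i] = number of elements equal to i)
Cumulative count: [1, 1, 1, 3, 5, 6]
Sorted: [0, 3, 3, 4, 4, 5]


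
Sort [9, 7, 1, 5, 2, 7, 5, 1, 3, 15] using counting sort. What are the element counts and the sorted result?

Count array: [0, 2, 1, 1, 0, 2, 0, 2, 0, 1, 0, 0, 0, 0, 0, 1]
(count[i] = number of elements equal to i)
Cumulative count: [0, 2, 3, 4, 4, 6, 6, 8, 8, 9, 9, 9, 9, 9, 9, 10]
Sorted: [1, 1, 2, 3, 5, 5, 7, 7, 9, 15]


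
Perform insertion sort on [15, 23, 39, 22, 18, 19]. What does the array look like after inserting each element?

First element 15 is already 'sorted'
Insert 23: shifted 0 elements -> [15, 23, 39, 22, 18, 19]
Insert 39: shifted 0 elements -> [15, 23, 39, 22, 18, 19]
Insert 22: shifted 2 elements -> [15, 22, 23, 39, 18, 19]
Insert 18: shifted 3 elements -> [15, 18, 22, 23, 39, 19]
Insert 19: shifted 3 elements -> [15, 18, 19, 22, 23, 39]


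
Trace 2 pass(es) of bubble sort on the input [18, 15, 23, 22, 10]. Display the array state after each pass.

After pass 1: [15, 18, 22, 10, 23] (3 swaps)
After pass 2: [15, 18, 10, 22, 23] (1 swaps)
Total swaps: 4


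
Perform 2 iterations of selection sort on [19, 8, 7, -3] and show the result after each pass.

Pass 1: Select minimum -3 at index 3, swap -> [-3, 8, 7, 19]
Pass 2: Select minimum 7 at index 2, swap -> [-3, 7, 8, 19]


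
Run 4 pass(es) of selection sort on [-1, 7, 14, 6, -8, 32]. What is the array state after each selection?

Pass 1: Select minimum -8 at index 4, swap -> [-8, 7, 14, 6, -1, 32]
Pass 2: Select minimum -1 at index 4, swap -> [-8, -1, 14, 6, 7, 32]
Pass 3: Select minimum 6 at index 3, swap -> [-8, -1, 6, 14, 7, 32]
Pass 4: Select minimum 7 at index 4, swap -> [-8, -1, 6, 7, 14, 32]


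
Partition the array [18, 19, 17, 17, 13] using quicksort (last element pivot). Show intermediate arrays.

Partition 1: pivot=13 at index 0 -> [13, 19, 17, 17, 18]
Partition 2: pivot=18 at index 3 -> [13, 17, 17, 18, 19]
Partition 3: pivot=17 at index 2 -> [13, 17, 17, 18, 19]


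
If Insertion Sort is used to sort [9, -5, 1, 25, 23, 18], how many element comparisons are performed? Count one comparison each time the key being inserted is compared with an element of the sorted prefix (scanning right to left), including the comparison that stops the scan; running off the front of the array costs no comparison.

Insert -5: 9 > -5 (shift), reached front = 1 comparison(s) -> [-5, 9, 1, 25, 23, 18]
Insert 1: 9 > 1 (shift), -5 <= 1 (stop) = 2 comparison(s) -> [-5, 1, 9, 25, 23, 18]
Insert 25: 9 <= 25 (stop) = 1 comparison(s) -> [-5, 1, 9, 25, 23, 18]
Insert 23: 25 > 23 (shift), 9 <= 23 (stop) = 2 comparison(s) -> [-5, 1, 9, 23, 25, 18]
Insert 18: 25 > 18 (shift), 23 > 18 (shift), 9 <= 18 (stop) = 3 comparison(s) -> [-5, 1, 9, 18, 23, 25]
Total comparisons: 1 + 2 + 1 + 2 + 3 = 9


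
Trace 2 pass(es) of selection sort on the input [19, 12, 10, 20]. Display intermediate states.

Pass 1: Select minimum 10 at index 2, swap -> [10, 12, 19, 20]
Pass 2: Select minimum 12 at index 1, swap -> [10, 12, 19, 20]


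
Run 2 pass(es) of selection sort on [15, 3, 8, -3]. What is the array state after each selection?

Pass 1: Select minimum -3 at index 3, swap -> [-3, 3, 8, 15]
Pass 2: Select minimum 3 at index 1, swap -> [-3, 3, 8, 15]


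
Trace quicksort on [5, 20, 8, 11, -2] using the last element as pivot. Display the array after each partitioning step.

Partition 1: pivot=-2 at index 0 -> [-2, 20, 8, 11, 5]
Partition 2: pivot=5 at index 1 -> [-2, 5, 8, 11, 20]
Partition 3: pivot=20 at index 4 -> [-2, 5, 8, 11, 20]
Partition 4: pivot=11 at index 3 -> [-2, 5, 8, 11, 20]


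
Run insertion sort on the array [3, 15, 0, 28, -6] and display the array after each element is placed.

First element 3 is already 'sorted'
Insert 15: shifted 0 elements -> [3, 15, 0, 28, -6]
Insert 0: shifted 2 elements -> [0, 3, 15, 28, -6]
Insert 28: shifted 0 elements -> [0, 3, 15, 28, -6]
Insert -6: shifted 4 elements -> [-6, 0, 3, 15, 28]


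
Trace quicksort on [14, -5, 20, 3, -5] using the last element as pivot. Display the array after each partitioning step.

Partition 1: pivot=-5 at index 1 -> [-5, -5, 20, 3, 14]
Partition 2: pivot=14 at index 3 -> [-5, -5, 3, 14, 20]


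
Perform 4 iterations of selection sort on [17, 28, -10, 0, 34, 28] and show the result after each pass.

Pass 1: Select minimum -10 at index 2, swap -> [-10, 28, 17, 0, 34, 28]
Pass 2: Select minimum 0 at index 3, swap -> [-10, 0, 17, 28, 34, 28]
Pass 3: Select minimum 17 at index 2, swap -> [-10, 0, 17, 28, 34, 28]
Pass 4: Select minimum 28 at index 3, swap -> [-10, 0, 17, 28, 34, 28]


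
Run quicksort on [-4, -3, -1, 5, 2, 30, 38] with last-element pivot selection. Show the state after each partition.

Partition 1: pivot=38 at index 6 -> [-4, -3, -1, 5, 2, 30, 38]
Partition 2: pivot=30 at index 5 -> [-4, -3, -1, 5, 2, 30, 38]
Partition 3: pivot=2 at index 3 -> [-4, -3, -1, 2, 5, 30, 38]
Partition 4: pivot=-1 at index 2 -> [-4, -3, -1, 2, 5, 30, 38]
Partition 5: pivot=-3 at index 1 -> [-4, -3, -1, 2, 5, 30, 38]


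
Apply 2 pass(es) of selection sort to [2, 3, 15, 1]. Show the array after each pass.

Pass 1: Select minimum 1 at index 3, swap -> [1, 3, 15, 2]
Pass 2: Select minimum 2 at index 3, swap -> [1, 2, 15, 3]


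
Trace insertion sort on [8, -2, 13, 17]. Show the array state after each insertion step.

First element 8 is already 'sorted'
Insert -2: shifted 1 elements -> [-2, 8, 13, 17]
Insert 13: shifted 0 elements -> [-2, 8, 13, 17]
Insert 17: shifted 0 elements -> [-2, 8, 13, 17]


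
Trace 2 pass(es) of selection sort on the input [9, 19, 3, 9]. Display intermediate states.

Pass 1: Select minimum 3 at index 2, swap -> [3, 19, 9, 9]
Pass 2: Select minimum 9 at index 2, swap -> [3, 9, 19, 9]


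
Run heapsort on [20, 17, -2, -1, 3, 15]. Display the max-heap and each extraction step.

Build heap: [20, 17, 15, -1, 3, -2]
Extract 20: [17, 3, 15, -1, -2, 20]
Extract 17: [15, 3, -2, -1, 17, 20]
Extract 15: [3, -1, -2, 15, 17, 20]
Extract 3: [-1, -2, 3, 15, 17, 20]
Extract -1: [-2, -1, 3, 15, 17, 20]


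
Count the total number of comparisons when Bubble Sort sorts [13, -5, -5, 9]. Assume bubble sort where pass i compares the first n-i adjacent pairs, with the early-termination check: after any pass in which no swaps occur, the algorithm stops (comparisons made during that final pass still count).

Pass 1: compare adjacent pairs (0,1)..(2,3) = 3 comparison(s), 3 swap(s) -> [-5, -5, 9, 13]
Pass 2: compare adjacent pairs (0,1)..(1,2) = 2 comparison(s), 0 swap(s) -> [-5, -5, 9, 13]
No swaps in this pass, so bubble sort stops here.
Total comparisons: 3 + 2 = 5


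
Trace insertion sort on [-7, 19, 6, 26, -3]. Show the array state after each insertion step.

First element -7 is already 'sorted'
Insert 19: shifted 0 elements -> [-7, 19, 6, 26, -3]
Insert 6: shifted 1 elements -> [-7, 6, 19, 26, -3]
Insert 26: shifted 0 elements -> [-7, 6, 19, 26, -3]
Insert -3: shifted 3 elements -> [-7, -3, 6, 19, 26]


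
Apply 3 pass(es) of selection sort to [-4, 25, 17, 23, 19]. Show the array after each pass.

Pass 1: Select minimum -4 at index 0, swap -> [-4, 25, 17, 23, 19]
Pass 2: Select minimum 17 at index 2, swap -> [-4, 17, 25, 23, 19]
Pass 3: Select minimum 19 at index 4, swap -> [-4, 17, 19, 23, 25]


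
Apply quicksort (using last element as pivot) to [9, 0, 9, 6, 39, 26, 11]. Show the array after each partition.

Partition 1: pivot=11 at index 4 -> [9, 0, 9, 6, 11, 26, 39]
Partition 2: pivot=6 at index 1 -> [0, 6, 9, 9, 11, 26, 39]
Partition 3: pivot=9 at index 3 -> [0, 6, 9, 9, 11, 26, 39]
Partition 4: pivot=39 at index 6 -> [0, 6, 9, 9, 11, 26, 39]


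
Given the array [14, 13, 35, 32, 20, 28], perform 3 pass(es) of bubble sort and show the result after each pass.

After pass 1: [13, 14, 32, 20, 28, 35] (4 swaps)
After pass 2: [13, 14, 20, 28, 32, 35] (2 swaps)
After pass 3: [13, 14, 20, 28, 32, 35] (0 swaps)
Total swaps: 6


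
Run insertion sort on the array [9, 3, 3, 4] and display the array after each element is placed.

First element 9 is already 'sorted'
Insert 3: shifted 1 elements -> [3, 9, 3, 4]
Insert 3: shifted 1 elements -> [3, 3, 9, 4]
Insert 4: shifted 1 elements -> [3, 3, 4, 9]


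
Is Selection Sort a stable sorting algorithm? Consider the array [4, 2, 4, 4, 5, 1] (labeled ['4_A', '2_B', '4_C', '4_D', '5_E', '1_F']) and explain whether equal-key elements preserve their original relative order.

Trace Selection Sort on the labeled array (the key is the number; the letter only tracks identity):
  Pass 1: minimum of unsorted part is 1_F at index 5; swap it with 4_A at index 0 -> [1_F, 2_B, 4_C, 4_D, 5_E, 4_A]
  Pass 2: minimum 2_B is already at index 1; no swap -> [1_F, 2_B, 4_C, 4_D, 5_E, 4_A]
  Pass 3: minimum 4_C is already at index 2; no swap -> [1_F, 2_B, 4_C, 4_D, 5_E, 4_A]
  Pass 4: minimum 4_D is already at index 3; no swap -> [1_F, 2_B, 4_C, 4_D, 5_E, 4_A]
  Pass 5: minimum of unsorted part is 4_A at index 5; swap it with 5_E at index 4 -> [1_F, 2_B, 4_C, 4_D, 4_A, 5_E]
Final order: [1_F, 2_B, 4_C, 4_D, 4_A, 5_E]
Equal keys:
  value 4: originally 4_A, 4_C, 4_D; after sorting 4_C, 4_D, 4_A -> order changed
Equal keys were reordered, so Selection Sort is not stable: the long-range swap that moves the minimum into place can carry an element past an equal key. (One such input is enough; an unstable sort may happen to preserve order on other inputs, but it gives no guarantee.)
Answer: Not stable


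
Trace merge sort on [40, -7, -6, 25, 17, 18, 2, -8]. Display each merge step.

Divide and conquer:
  Merge [40] + [-7] -> [-7, 40]
  Merge [-6] + [25] -> [-6, 25]
  Merge [-7, 40] + [-6, 25] -> [-7, -6, 25, 40]
  Merge [17] + [18] -> [17, 18]
  Merge [2] + [-8] -> [-8, 2]
  Merge [17, 18] + [-8, 2] -> [-8, 2, 17, 18]
  Merge [-7, -6, 25, 40] + [-8, 2, 17, 18] -> [-8, -7, -6, 2, 17, 18, 25, 40]


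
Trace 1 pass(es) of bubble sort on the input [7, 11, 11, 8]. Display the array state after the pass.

After pass 1: [7, 11, 8, 11] (1 swaps)
Total swaps: 1


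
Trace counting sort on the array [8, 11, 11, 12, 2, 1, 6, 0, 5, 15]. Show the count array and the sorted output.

Count array: [1, 1, 1, 0, 0, 1, 1, 0, 1, 0, 0, 2, 1, 0, 0, 1]
(count[i] = number of elements equal to i)
Cumulative count: [1, 2, 3, 3, 3, 4, 5, 5, 6, 6, 6, 8, 9, 9, 9, 10]
Sorted: [0, 1, 2, 5, 6, 8, 11, 11, 12, 15]


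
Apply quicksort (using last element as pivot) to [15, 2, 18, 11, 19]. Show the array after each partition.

Partition 1: pivot=19 at index 4 -> [15, 2, 18, 11, 19]
Partition 2: pivot=11 at index 1 -> [2, 11, 18, 15, 19]
Partition 3: pivot=15 at index 2 -> [2, 11, 15, 18, 19]


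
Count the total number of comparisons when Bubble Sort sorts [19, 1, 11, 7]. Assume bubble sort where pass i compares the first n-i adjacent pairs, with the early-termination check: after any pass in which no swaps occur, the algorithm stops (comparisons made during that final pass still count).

Pass 1: compare adjacent pairs (0,1)..(2,3) = 3 comparison(s), 3 swap(s) -> [1, 11, 7, 19]
Pass 2: compare adjacent pairs (0,1)..(1,2) = 2 comparison(s), 1 swap(s) -> [1, 7, 11, 19]
Pass 3: compare adjacent pairs (0,1)..(0,1) = 1 comparison(s), 0 swap(s) -> [1, 7, 11, 19]
No swaps in this pass, so bubble sort stops here.
Total comparisons: 3 + 2 + 1 = 6


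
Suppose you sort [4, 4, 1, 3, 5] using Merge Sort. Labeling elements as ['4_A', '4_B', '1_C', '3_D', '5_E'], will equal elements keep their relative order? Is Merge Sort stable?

Trace Merge Sort on the labeled array (the key is the number; the letter only tracks identity):
  Merge [4_A] + [4_B] -> [4_A, 4_B]
  Merge [3_D] + [5_E] -> [3_D, 5_E]
  Merge [1_C] + [3_D, 5_E] -> [1_C, 3_D, 5_E]
  Merge [4_A, 4_B] + [1_C, 3_D, 5_E] -> [1_C, 3_D, 4_A, 4_B, 5_E]
Final order: [1_C, 3_D, 4_A, 4_B, 5_E]
Equal keys:
  value 4: originally 4_A, 4_B; after sorting 4_A, 4_B -> order preserved
All equal keys kept their original relative order. Merge Sort is stable: when the heads of the two halves are equal the merge takes from the left half first.
Answer: Stable


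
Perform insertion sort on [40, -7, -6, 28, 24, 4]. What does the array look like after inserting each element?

First element 40 is already 'sorted'
Insert -7: shifted 1 elements -> [-7, 40, -6, 28, 24, 4]
Insert -6: shifted 1 elements -> [-7, -6, 40, 28, 24, 4]
Insert 28: shifted 1 elements -> [-7, -6, 28, 40, 24, 4]
Insert 24: shifted 2 elements -> [-7, -6, 24, 28, 40, 4]
Insert 4: shifted 3 elements -> [-7, -6, 4, 24, 28, 40]


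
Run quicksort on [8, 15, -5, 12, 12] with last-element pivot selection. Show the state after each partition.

Partition 1: pivot=12 at index 3 -> [8, -5, 12, 12, 15]
Partition 2: pivot=12 at index 2 -> [8, -5, 12, 12, 15]
Partition 3: pivot=-5 at index 0 -> [-5, 8, 12, 12, 15]


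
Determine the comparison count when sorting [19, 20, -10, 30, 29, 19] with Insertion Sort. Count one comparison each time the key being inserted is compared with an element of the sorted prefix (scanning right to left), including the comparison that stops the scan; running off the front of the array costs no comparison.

Insert 20: 19 <= 20 (stop) = 1 comparison(s) -> [19, 20, -10, 30, 29, 19]
Insert -10: 20 > -10 (shift), 19 > -10 (shift), reached front = 2 comparison(s) -> [-10, 19, 20, 30, 29, 19]
Insert 30: 20 <= 30 (stop) = 1 comparison(s) -> [-10, 19, 20, 30, 29, 19]
Insert 29: 30 > 29 (shift), 20 <= 29 (stop) = 2 comparison(s) -> [-10, 19, 20, 29, 30, 19]
Insert 19: 30 > 19 (shift), 29 > 19 (shift), 20 > 19 (shift), 19 <= 19 (stop) = 4 comparison(s) -> [-10, 19, 19, 20, 29, 30]
Total comparisons: 1 + 2 + 1 + 2 + 4 = 10


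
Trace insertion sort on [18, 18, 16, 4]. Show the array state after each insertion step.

First element 18 is already 'sorted'
Insert 18: shifted 0 elements -> [18, 18, 16, 4]
Insert 16: shifted 2 elements -> [16, 18, 18, 4]
Insert 4: shifted 3 elements -> [4, 16, 18, 18]


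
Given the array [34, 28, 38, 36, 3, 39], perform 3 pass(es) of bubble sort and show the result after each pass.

After pass 1: [28, 34, 36, 3, 38, 39] (3 swaps)
After pass 2: [28, 34, 3, 36, 38, 39] (1 swaps)
After pass 3: [28, 3, 34, 36, 38, 39] (1 swaps)
Total swaps: 5


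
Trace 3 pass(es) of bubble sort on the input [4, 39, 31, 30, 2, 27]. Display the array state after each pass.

After pass 1: [4, 31, 30, 2, 27, 39] (4 swaps)
After pass 2: [4, 30, 2, 27, 31, 39] (3 swaps)
After pass 3: [4, 2, 27, 30, 31, 39] (2 swaps)
Total swaps: 9


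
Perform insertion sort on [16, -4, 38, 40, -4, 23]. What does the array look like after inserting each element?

First element 16 is already 'sorted'
Insert -4: shifted 1 elements -> [-4, 16, 38, 40, -4, 23]
Insert 38: shifted 0 elements -> [-4, 16, 38, 40, -4, 23]
Insert 40: shifted 0 elements -> [-4, 16, 38, 40, -4, 23]
Insert -4: shifted 3 elements -> [-4, -4, 16, 38, 40, 23]
Insert 23: shifted 2 elements -> [-4, -4, 16, 23, 38, 40]


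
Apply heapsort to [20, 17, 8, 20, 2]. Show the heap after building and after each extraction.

Build heap: [20, 20, 8, 17, 2]
Extract 20: [20, 17, 8, 2, 20]
Extract 20: [17, 2, 8, 20, 20]
Extract 17: [8, 2, 17, 20, 20]
Extract 8: [2, 8, 17, 20, 20]


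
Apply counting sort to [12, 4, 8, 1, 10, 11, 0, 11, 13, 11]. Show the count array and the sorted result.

Count array: [1, 1, 0, 0, 1, 0, 0, 0, 1, 0, 1, 3, 1, 1]
(count[i] = number of elements equal to i)
Cumulative count: [1, 2, 2, 2, 3, 3, 3, 3, 4, 4, 5, 8, 9, 10]
Sorted: [0, 1, 4, 8, 10, 11, 11, 11, 12, 13]


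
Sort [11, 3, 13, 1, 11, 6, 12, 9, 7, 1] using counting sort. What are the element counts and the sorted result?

Count array: [0, 2, 0, 1, 0, 0, 1, 1, 0, 1, 0, 2, 1, 1]
(count[i] = number of elements equal to i)
Cumulative count: [0, 2, 2, 3, 3, 3, 4, 5, 5, 6, 6, 8, 9, 10]
Sorted: [1, 1, 3, 6, 7, 9, 11, 11, 12, 13]


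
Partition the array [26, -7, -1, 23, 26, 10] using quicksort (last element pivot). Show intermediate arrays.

Partition 1: pivot=10 at index 2 -> [-7, -1, 10, 23, 26, 26]
Partition 2: pivot=-1 at index 1 -> [-7, -1, 10, 23, 26, 26]
Partition 3: pivot=26 at index 5 -> [-7, -1, 10, 23, 26, 26]
Partition 4: pivot=26 at index 4 -> [-7, -1, 10, 23, 26, 26]


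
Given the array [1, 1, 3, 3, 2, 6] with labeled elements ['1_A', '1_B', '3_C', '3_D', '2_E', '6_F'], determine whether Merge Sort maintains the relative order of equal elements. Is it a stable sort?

Trace Merge Sort on the labeled array (the key is the number; the letter only tracks identity):
  Merge [1_B] + [3_C] -> [1_B, 3_C]
  Merge [1_A] + [1_B, 3_C] -> [1_A, 1_B, 3_C]
  Merge [2_E] + [6_F] -> [2_E, 6_F]
  Merge [3_D] + [2_E, 6_F] -> [2_E, 3_D, 6_F]
  Merge [1_A, 1_B, 3_C] + [2_E, 3_D, 6_F] -> [1_A, 1_B, 2_E, 3_C, 3_D, 6_F]
Final order: [1_A, 1_B, 2_E, 3_C, 3_D, 6_F]
Equal keys:
  value 1: originally 1_A, 1_B; after sorting 1_A, 1_B -> order preserved
  value 3: originally 3_C, 3_D; after sorting 3_C, 3_D -> order preserved
All equal keys kept their original relative order. Merge Sort is stable: when the heads of the two halves are equal the merge takes from the left half first.
Answer: Stable


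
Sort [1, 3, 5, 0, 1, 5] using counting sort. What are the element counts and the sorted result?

Count array: [1, 2, 0, 1, 0, 2]
(count[i] = number of elements equal to i)
Cumulative count: [1, 3, 3, 4, 4, 6]
Sorted: [0, 1, 1, 3, 5, 5]


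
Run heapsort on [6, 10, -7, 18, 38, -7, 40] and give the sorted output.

Build heap: [40, 38, 6, 18, 10, -7, -7]
Extract 40: [38, 18, 6, -7, 10, -7, 40]
Extract 38: [18, 10, 6, -7, -7, 38, 40]
Extract 18: [10, -7, 6, -7, 18, 38, 40]
Extract 10: [6, -7, -7, 10, 18, 38, 40]
Extract 6: [-7, -7, 6, 10, 18, 38, 40]
Extract -7: [-7, -7, 6, 10, 18, 38, 40]


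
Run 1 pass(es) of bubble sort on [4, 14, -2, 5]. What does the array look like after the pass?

After pass 1: [4, -2, 5, 14] (2 swaps)
Total swaps: 2


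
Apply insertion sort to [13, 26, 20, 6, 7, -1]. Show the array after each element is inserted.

First element 13 is already 'sorted'
Insert 26: shifted 0 elements -> [13, 26, 20, 6, 7, -1]
Insert 20: shifted 1 elements -> [13, 20, 26, 6, 7, -1]
Insert 6: shifted 3 elements -> [6, 13, 20, 26, 7, -1]
Insert 7: shifted 3 elements -> [6, 7, 13, 20, 26, -1]
Insert -1: shifted 5 elements -> [-1, 6, 7, 13, 20, 26]


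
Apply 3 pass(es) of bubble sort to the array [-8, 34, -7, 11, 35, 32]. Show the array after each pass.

After pass 1: [-8, -7, 11, 34, 32, 35] (3 swaps)
After pass 2: [-8, -7, 11, 32, 34, 35] (1 swaps)
After pass 3: [-8, -7, 11, 32, 34, 35] (0 swaps)
Total swaps: 4


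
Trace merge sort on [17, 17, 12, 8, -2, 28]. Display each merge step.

Divide and conquer:
  Merge [17] + [12] -> [12, 17]
  Merge [17] + [12, 17] -> [12, 17, 17]
  Merge [-2] + [28] -> [-2, 28]
  Merge [8] + [-2, 28] -> [-2, 8, 28]
  Merge [12, 17, 17] + [-2, 8, 28] -> [-2, 8, 12, 17, 17, 28]


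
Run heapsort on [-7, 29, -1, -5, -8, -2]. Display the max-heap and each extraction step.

Build heap: [29, -5, -1, -7, -8, -2]
Extract 29: [-1, -5, -2, -7, -8, 29]
Extract -1: [-2, -5, -8, -7, -1, 29]
Extract -2: [-5, -7, -8, -2, -1, 29]
Extract -5: [-7, -8, -5, -2, -1, 29]
Extract -7: [-8, -7, -5, -2, -1, 29]


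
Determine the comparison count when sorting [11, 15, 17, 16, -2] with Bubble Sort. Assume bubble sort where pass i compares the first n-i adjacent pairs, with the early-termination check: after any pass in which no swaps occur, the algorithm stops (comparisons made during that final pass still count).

Pass 1: compare adjacent pairs (0,1)..(3,4) = 4 comparison(s), 2 swap(s) -> [11, 15, 16, -2, 17]
Pass 2: compare adjacent pairs (0,1)..(2,3) = 3 comparison(s), 1 swap(s) -> [11, 15, -2, 16, 17]
Pass 3: compare adjacent pairs (0,1)..(1,2) = 2 comparison(s), 1 swap(s) -> [11, -2, 15, 16, 17]
Pass 4: compare adjacent pairs (0,1)..(0,1) = 1 comparison(s), 1 swap(s) -> [-2, 11, 15, 16, 17]
Every pass made at least one swap, so all n-1 passes run.
Total comparisons: 4 + 3 + 2 + 1 = 10


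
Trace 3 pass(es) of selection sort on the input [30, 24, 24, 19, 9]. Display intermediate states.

Pass 1: Select minimum 9 at index 4, swap -> [9, 24, 24, 19, 30]
Pass 2: Select minimum 19 at index 3, swap -> [9, 19, 24, 24, 30]
Pass 3: Select minimum 24 at index 2, swap -> [9, 19, 24, 24, 30]


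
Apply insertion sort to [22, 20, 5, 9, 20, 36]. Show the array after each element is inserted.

First element 22 is already 'sorted'
Insert 20: shifted 1 elements -> [20, 22, 5, 9, 20, 36]
Insert 5: shifted 2 elements -> [5, 20, 22, 9, 20, 36]
Insert 9: shifted 2 elements -> [5, 9, 20, 22, 20, 36]
Insert 20: shifted 1 elements -> [5, 9, 20, 20, 22, 36]
Insert 36: shifted 0 elements -> [5, 9, 20, 20, 22, 36]


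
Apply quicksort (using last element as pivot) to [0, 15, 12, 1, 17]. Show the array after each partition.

Partition 1: pivot=17 at index 4 -> [0, 15, 12, 1, 17]
Partition 2: pivot=1 at index 1 -> [0, 1, 12, 15, 17]
Partition 3: pivot=15 at index 3 -> [0, 1, 12, 15, 17]


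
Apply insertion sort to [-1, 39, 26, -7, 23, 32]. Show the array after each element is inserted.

First element -1 is already 'sorted'
Insert 39: shifted 0 elements -> [-1, 39, 26, -7, 23, 32]
Insert 26: shifted 1 elements -> [-1, 26, 39, -7, 23, 32]
Insert -7: shifted 3 elements -> [-7, -1, 26, 39, 23, 32]
Insert 23: shifted 2 elements -> [-7, -1, 23, 26, 39, 32]
Insert 32: shifted 1 elements -> [-7, -1, 23, 26, 32, 39]


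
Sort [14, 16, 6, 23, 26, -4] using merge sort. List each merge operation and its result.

Divide and conquer:
  Merge [16] + [6] -> [6, 16]
  Merge [14] + [6, 16] -> [6, 14, 16]
  Merge [26] + [-4] -> [-4, 26]
  Merge [23] + [-4, 26] -> [-4, 23, 26]
  Merge [6, 14, 16] + [-4, 23, 26] -> [-4, 6, 14, 16, 23, 26]


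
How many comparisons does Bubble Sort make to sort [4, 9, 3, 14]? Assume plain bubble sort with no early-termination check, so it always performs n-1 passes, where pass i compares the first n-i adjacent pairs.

Pass 1: compare adjacent pairs (0,1)..(2,3) = 3 comparison(s), 1 swap(s) -> [4, 3, 9, 14]
Pass 2: compare adjacent pairs (0,1)..(1,2) = 2 comparison(s), 1 swap(s) -> [3, 4, 9, 14]
Pass 3: compare adjacent pairs (0,1)..(0,1) = 1 comparison(s), 0 swap(s) -> [3, 4, 9, 14]
Total comparisons: 3 + 2 + 1 = 6


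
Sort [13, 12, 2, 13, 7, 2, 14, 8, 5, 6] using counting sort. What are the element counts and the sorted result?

Count array: [0, 0, 2, 0, 0, 1, 1, 1, 1, 0, 0, 0, 1, 2, 1]
(count[i] = number of elements equal to i)
Cumulative count: [0, 0, 2, 2, 2, 3, 4, 5, 6, 6, 6, 6, 7, 9, 10]
Sorted: [2, 2, 5, 6, 7, 8, 12, 13, 13, 14]


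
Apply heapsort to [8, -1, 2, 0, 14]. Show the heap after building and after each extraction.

Build heap: [14, 8, 2, 0, -1]
Extract 14: [8, 0, 2, -1, 14]
Extract 8: [2, 0, -1, 8, 14]
Extract 2: [0, -1, 2, 8, 14]
Extract 0: [-1, 0, 2, 8, 14]


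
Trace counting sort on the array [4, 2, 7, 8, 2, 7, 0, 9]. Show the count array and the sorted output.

Count array: [1, 0, 2, 0, 1, 0, 0, 2, 1, 1]
(count[i] = number of elements equal to i)
Cumulative count: [1, 1, 3, 3, 4, 4, 4, 6, 7, 8]
Sorted: [0, 2, 2, 4, 7, 7, 8, 9]


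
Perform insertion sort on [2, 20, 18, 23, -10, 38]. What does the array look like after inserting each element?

First element 2 is already 'sorted'
Insert 20: shifted 0 elements -> [2, 20, 18, 23, -10, 38]
Insert 18: shifted 1 elements -> [2, 18, 20, 23, -10, 38]
Insert 23: shifted 0 elements -> [2, 18, 20, 23, -10, 38]
Insert -10: shifted 4 elements -> [-10, 2, 18, 20, 23, 38]
Insert 38: shifted 0 elements -> [-10, 2, 18, 20, 23, 38]


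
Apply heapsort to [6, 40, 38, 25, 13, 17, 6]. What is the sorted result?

Build heap: [40, 25, 38, 6, 13, 17, 6]
Extract 40: [38, 25, 17, 6, 13, 6, 40]
Extract 38: [25, 13, 17, 6, 6, 38, 40]
Extract 25: [17, 13, 6, 6, 25, 38, 40]
Extract 17: [13, 6, 6, 17, 25, 38, 40]
Extract 13: [6, 6, 13, 17, 25, 38, 40]
Extract 6: [6, 6, 13, 17, 25, 38, 40]


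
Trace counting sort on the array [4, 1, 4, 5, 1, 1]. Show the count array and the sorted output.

Count array: [0, 3, 0, 0, 2, 1]
(count[i] = number of elements equal to i)
Cumulative count: [0, 3, 3, 3, 5, 6]
Sorted: [1, 1, 1, 4, 4, 5]


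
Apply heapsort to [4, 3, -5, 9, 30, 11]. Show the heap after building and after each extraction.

Build heap: [30, 9, 11, 4, 3, -5]
Extract 30: [11, 9, -5, 4, 3, 30]
Extract 11: [9, 4, -5, 3, 11, 30]
Extract 9: [4, 3, -5, 9, 11, 30]
Extract 4: [3, -5, 4, 9, 11, 30]
Extract 3: [-5, 3, 4, 9, 11, 30]


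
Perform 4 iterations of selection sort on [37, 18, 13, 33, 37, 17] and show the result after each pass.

Pass 1: Select minimum 13 at index 2, swap -> [13, 18, 37, 33, 37, 17]
Pass 2: Select minimum 17 at index 5, swap -> [13, 17, 37, 33, 37, 18]
Pass 3: Select minimum 18 at index 5, swap -> [13, 17, 18, 33, 37, 37]
Pass 4: Select minimum 33 at index 3, swap -> [13, 17, 18, 33, 37, 37]


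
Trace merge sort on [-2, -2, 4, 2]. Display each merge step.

Divide and conquer:
  Merge [-2] + [-2] -> [-2, -2]
  Merge [4] + [2] -> [2, 4]
  Merge [-2, -2] + [2, 4] -> [-2, -2, 2, 4]


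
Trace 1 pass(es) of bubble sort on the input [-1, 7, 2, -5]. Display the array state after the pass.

After pass 1: [-1, 2, -5, 7] (2 swaps)
Total swaps: 2


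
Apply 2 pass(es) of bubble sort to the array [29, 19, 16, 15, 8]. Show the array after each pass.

After pass 1: [19, 16, 15, 8, 29] (4 swaps)
After pass 2: [16, 15, 8, 19, 29] (3 swaps)
Total swaps: 7


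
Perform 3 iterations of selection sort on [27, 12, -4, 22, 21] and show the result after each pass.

Pass 1: Select minimum -4 at index 2, swap -> [-4, 12, 27, 22, 21]
Pass 2: Select minimum 12 at index 1, swap -> [-4, 12, 27, 22, 21]
Pass 3: Select minimum 21 at index 4, swap -> [-4, 12, 21, 22, 27]


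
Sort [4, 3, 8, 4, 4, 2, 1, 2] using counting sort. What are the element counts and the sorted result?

Count array: [0, 1, 2, 1, 3, 0, 0, 0, 1]
(count[i] = number of elements equal to i)
Cumulative count: [0, 1, 3, 4, 7, 7, 7, 7, 8]
Sorted: [1, 2, 2, 3, 4, 4, 4, 8]


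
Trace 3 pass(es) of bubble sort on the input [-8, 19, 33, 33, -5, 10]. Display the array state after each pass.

After pass 1: [-8, 19, 33, -5, 10, 33] (2 swaps)
After pass 2: [-8, 19, -5, 10, 33, 33] (2 swaps)
After pass 3: [-8, -5, 10, 19, 33, 33] (2 swaps)
Total swaps: 6


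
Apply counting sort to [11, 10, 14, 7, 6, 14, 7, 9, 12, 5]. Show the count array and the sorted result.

Count array: [0, 0, 0, 0, 0, 1, 1, 2, 0, 1, 1, 1, 1, 0, 2]
(count[i] = number of elements equal to i)
Cumulative count: [0, 0, 0, 0, 0, 1, 2, 4, 4, 5, 6, 7, 8, 8, 10]
Sorted: [5, 6, 7, 7, 9, 10, 11, 12, 14, 14]


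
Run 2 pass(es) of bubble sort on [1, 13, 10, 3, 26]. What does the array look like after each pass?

After pass 1: [1, 10, 3, 13, 26] (2 swaps)
After pass 2: [1, 3, 10, 13, 26] (1 swaps)
Total swaps: 3


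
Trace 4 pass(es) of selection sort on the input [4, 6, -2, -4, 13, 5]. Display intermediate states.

Pass 1: Select minimum -4 at index 3, swap -> [-4, 6, -2, 4, 13, 5]
Pass 2: Select minimum -2 at index 2, swap -> [-4, -2, 6, 4, 13, 5]
Pass 3: Select minimum 4 at index 3, swap -> [-4, -2, 4, 6, 13, 5]
Pass 4: Select minimum 5 at index 5, swap -> [-4, -2, 4, 5, 13, 6]


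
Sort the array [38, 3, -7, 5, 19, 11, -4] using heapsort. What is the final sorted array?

Build heap: [38, 19, 11, 5, 3, -7, -4]
Extract 38: [19, 5, 11, -4, 3, -7, 38]
Extract 19: [11, 5, -7, -4, 3, 19, 38]
Extract 11: [5, 3, -7, -4, 11, 19, 38]
Extract 5: [3, -4, -7, 5, 11, 19, 38]
Extract 3: [-4, -7, 3, 5, 11, 19, 38]
Extract -4: [-7, -4, 3, 5, 11, 19, 38]


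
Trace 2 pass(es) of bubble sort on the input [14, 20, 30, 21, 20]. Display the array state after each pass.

After pass 1: [14, 20, 21, 20, 30] (2 swaps)
After pass 2: [14, 20, 20, 21, 30] (1 swaps)
Total swaps: 3


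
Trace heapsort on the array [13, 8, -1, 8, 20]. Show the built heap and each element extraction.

Build heap: [20, 13, -1, 8, 8]
Extract 20: [13, 8, -1, 8, 20]
Extract 13: [8, 8, -1, 13, 20]
Extract 8: [8, -1, 8, 13, 20]
Extract 8: [-1, 8, 8, 13, 20]


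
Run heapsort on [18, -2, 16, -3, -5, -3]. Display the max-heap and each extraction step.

Build heap: [18, -2, 16, -3, -5, -3]
Extract 18: [16, -2, -3, -3, -5, 18]
Extract 16: [-2, -3, -3, -5, 16, 18]
Extract -2: [-3, -5, -3, -2, 16, 18]
Extract -3: [-3, -5, -3, -2, 16, 18]
Extract -3: [-5, -3, -3, -2, 16, 18]


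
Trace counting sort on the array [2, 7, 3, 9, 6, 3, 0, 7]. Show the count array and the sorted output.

Count array: [1, 0, 1, 2, 0, 0, 1, 2, 0, 1]
(count[i] = number of elements equal to i)
Cumulative count: [1, 1, 2, 4, 4, 4, 5, 7, 7, 8]
Sorted: [0, 2, 3, 3, 6, 7, 7, 9]


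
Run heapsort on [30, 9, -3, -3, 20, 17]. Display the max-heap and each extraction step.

Build heap: [30, 20, 17, -3, 9, -3]
Extract 30: [20, 9, 17, -3, -3, 30]
Extract 20: [17, 9, -3, -3, 20, 30]
Extract 17: [9, -3, -3, 17, 20, 30]
Extract 9: [-3, -3, 9, 17, 20, 30]
Extract -3: [-3, -3, 9, 17, 20, 30]


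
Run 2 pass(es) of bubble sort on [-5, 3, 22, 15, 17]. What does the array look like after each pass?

After pass 1: [-5, 3, 15, 17, 22] (2 swaps)
After pass 2: [-5, 3, 15, 17, 22] (0 swaps)
Total swaps: 2


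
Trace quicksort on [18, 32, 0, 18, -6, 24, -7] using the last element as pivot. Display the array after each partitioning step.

Partition 1: pivot=-7 at index 0 -> [-7, 32, 0, 18, -6, 24, 18]
Partition 2: pivot=18 at index 4 -> [-7, 0, 18, -6, 18, 24, 32]
Partition 3: pivot=-6 at index 1 -> [-7, -6, 18, 0, 18, 24, 32]
Partition 4: pivot=0 at index 2 -> [-7, -6, 0, 18, 18, 24, 32]
Partition 5: pivot=32 at index 6 -> [-7, -6, 0, 18, 18, 24, 32]


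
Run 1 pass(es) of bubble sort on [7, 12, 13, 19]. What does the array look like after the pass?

After pass 1: [7, 12, 13, 19] (0 swaps)
Total swaps: 0


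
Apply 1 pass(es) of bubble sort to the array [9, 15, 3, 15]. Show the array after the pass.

After pass 1: [9, 3, 15, 15] (1 swaps)
Total swaps: 1


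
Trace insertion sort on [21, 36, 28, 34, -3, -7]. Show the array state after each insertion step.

First element 21 is already 'sorted'
Insert 36: shifted 0 elements -> [21, 36, 28, 34, -3, -7]
Insert 28: shifted 1 elements -> [21, 28, 36, 34, -3, -7]
Insert 34: shifted 1 elements -> [21, 28, 34, 36, -3, -7]
Insert -3: shifted 4 elements -> [-3, 21, 28, 34, 36, -7]
Insert -7: shifted 5 elements -> [-7, -3, 21, 28, 34, 36]


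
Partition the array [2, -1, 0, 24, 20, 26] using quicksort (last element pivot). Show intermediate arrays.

Partition 1: pivot=26 at index 5 -> [2, -1, 0, 24, 20, 26]
Partition 2: pivot=20 at index 3 -> [2, -1, 0, 20, 24, 26]
Partition 3: pivot=0 at index 1 -> [-1, 0, 2, 20, 24, 26]


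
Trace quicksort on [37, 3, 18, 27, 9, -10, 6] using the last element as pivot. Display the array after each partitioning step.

Partition 1: pivot=6 at index 2 -> [3, -10, 6, 27, 9, 37, 18]
Partition 2: pivot=-10 at index 0 -> [-10, 3, 6, 27, 9, 37, 18]
Partition 3: pivot=18 at index 4 -> [-10, 3, 6, 9, 18, 37, 27]
Partition 4: pivot=27 at index 5 -> [-10, 3, 6, 9, 18, 27, 37]


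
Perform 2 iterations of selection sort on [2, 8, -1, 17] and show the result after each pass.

Pass 1: Select minimum -1 at index 2, swap -> [-1, 8, 2, 17]
Pass 2: Select minimum 2 at index 2, swap -> [-1, 2, 8, 17]


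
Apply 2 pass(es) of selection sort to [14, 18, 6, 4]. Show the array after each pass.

Pass 1: Select minimum 4 at index 3, swap -> [4, 18, 6, 14]
Pass 2: Select minimum 6 at index 2, swap -> [4, 6, 18, 14]


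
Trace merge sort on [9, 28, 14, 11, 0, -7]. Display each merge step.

Divide and conquer:
  Merge [28] + [14] -> [14, 28]
  Merge [9] + [14, 28] -> [9, 14, 28]
  Merge [0] + [-7] -> [-7, 0]
  Merge [11] + [-7, 0] -> [-7, 0, 11]
  Merge [9, 14, 28] + [-7, 0, 11] -> [-7, 0, 9, 11, 14, 28]
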